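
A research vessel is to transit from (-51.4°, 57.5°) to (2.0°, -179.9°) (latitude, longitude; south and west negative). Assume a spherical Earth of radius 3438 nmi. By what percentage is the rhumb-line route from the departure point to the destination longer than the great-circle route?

Great circle: σ = 1.9425 rad → d_gc = Rσ = 6678.3 nmi
Rhumb: Δφ = +0.9320, Δλ = +2.1398, Δψ = +1.0842, q = Δφ/Δψ = 0.8596 → d_rh = R√(Δφ²+q²Δλ²) = 7089.4 nmi
Excess = (7089.4 − 6678.3) / 6678.3 = 411.1 / 6678.3 = 6.16% ≈ 6.2%

6.2%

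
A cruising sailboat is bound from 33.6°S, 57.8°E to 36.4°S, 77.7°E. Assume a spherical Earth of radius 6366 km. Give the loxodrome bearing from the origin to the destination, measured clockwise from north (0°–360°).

99.7°

Meridional parts: M(φ₁)=-0.6233, M(φ₂)=-0.6829 → ΔM = -0.0597;  Δλ = +0.3473 rad
tan C = Δλ / ΔM = -5.8207 → C = 99.75°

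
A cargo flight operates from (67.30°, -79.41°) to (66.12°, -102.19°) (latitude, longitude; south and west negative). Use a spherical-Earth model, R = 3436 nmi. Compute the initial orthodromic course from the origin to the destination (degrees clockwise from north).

N = sin Δλ·cos φ₂ = -0.1567;  D = cos φ₁ sin φ₂ − sin φ₁ cos φ₂ cos Δλ = +0.0085
initial course = atan2(N, D) = 273.12°

273.1°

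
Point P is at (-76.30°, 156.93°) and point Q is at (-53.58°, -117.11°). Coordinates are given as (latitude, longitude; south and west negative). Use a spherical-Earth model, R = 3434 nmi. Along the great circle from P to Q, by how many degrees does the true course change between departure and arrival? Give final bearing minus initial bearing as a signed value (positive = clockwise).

At departure: θ₁ = atan2(sin Δλ cos φ₂, cos φ₁ sin φ₂ − sin φ₁ cos φ₂ cos Δλ) = 104.21°
At arrival: θ₂ = atan2(sin Δλ cos φ₁, −cos φ₂ sin φ₁ + sin φ₂ cos φ₁ cos Δλ) = 22.75°
Δθ = θ₂ − θ₁ = -81.5°

-81.5°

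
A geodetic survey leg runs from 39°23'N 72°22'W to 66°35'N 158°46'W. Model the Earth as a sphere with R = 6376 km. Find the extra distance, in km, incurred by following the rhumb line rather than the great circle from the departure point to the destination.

Great circle: cos σ = sin φ₁ sin φ₂ + cos φ₁ cos φ₂ cos Δλ,  σ = 0.9254 rad → d_gc = 5900.2 km
Rhumb line: Δψ = +0.8249, q = Δφ/Δψ = 0.5755, d_rh = R√(Δφ²+q²Δλ²) = 6306.8 km
Excess = 6306.8 − 5900.2 = 406.6 ≈ 407 km

407 km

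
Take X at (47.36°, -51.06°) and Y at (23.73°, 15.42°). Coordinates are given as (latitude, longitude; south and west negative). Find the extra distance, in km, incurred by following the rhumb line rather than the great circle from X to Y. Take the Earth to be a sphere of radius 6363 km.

137 km

Great circle: cos σ = sin φ₁ sin φ₂ + cos φ₁ cos φ₂ cos Δλ,  σ = 0.9962 rad → d_gc = 6338.8 km
Rhumb line: Δψ = -0.5143, q = Δφ/Δψ = 0.8019, d_rh = R√(Δφ²+q²Δλ²) = 6475.6 km
Excess = 6475.6 − 6338.8 = 136.8 ≈ 137 km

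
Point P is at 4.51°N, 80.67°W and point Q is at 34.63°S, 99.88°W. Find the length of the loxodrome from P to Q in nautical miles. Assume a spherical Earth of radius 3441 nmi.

Δψ = ln[tan(π/4+φ₂/2)/tan(π/4+φ₁/2)] = -0.7238;  Δφ = -0.6831 rad,  Δλ = -0.3353 rad
q = Δφ/Δψ = 0.9438
d = R·√(Δφ² + q²Δλ²) = 3441·0.75286 = 2591 nmi

2591 nmi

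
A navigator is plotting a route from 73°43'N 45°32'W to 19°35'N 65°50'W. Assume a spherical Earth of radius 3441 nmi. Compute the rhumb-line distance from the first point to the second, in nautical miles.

Δψ = ln[tan(π/4+φ₂/2)/tan(π/4+φ₁/2)] = -1.5958;  Δφ = -0.9448 rad,  Δλ = -0.3543 rad
q = Δφ/Δψ = 0.5920
d = R·√(Δφ² + q²Δλ²) = 3441·0.96781 = 3330 nmi

3330 nmi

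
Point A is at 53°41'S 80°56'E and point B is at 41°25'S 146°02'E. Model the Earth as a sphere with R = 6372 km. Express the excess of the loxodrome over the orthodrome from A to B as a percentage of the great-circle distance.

3.2%

Great circle: σ = 0.7670 rad → d_gc = Rσ = 4887.0 km
Rhumb: Δφ = +0.2141, Δλ = +1.1362, Δψ = +0.3193, q = Δφ/Δψ = 0.6706 → d_rh = R√(Δφ²+q²Δλ²) = 5042.8 km
Excess = (5042.8 − 4887.0) / 4887.0 = 155.8 / 4887.0 = 3.19% ≈ 3.2%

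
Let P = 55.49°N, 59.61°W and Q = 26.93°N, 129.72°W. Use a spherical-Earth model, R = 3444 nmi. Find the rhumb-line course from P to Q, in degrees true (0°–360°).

240.9°

Δψ = ln[tan(π/4+φ₂/2)/tan(π/4+φ₁/2)] = -0.6809
Δλ = -1.2237 rad (taken the short way round)
course = atan2(Δλ, Δψ) = 240.91°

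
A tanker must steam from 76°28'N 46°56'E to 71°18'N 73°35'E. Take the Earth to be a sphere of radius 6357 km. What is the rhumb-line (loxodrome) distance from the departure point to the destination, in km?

Rhumb course C = atan2(Δλ, Δψ) with Δψ = ln[tan(π/4+φ₂/2)/tan(π/4+φ₁/2)] = -0.3276, Δλ = +0.4651 → C = 125.16°
d = R·|Δφ| / |cos C| = 6357·0.09018 / 0.57587 = 995 km

995 km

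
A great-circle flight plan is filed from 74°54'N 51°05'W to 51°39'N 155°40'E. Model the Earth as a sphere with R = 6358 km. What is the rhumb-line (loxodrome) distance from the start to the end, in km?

7605 km

Rhumb course C = atan2(Δλ, Δψ) with Δψ = ln[tan(π/4+φ₂/2)/tan(π/4+φ₁/2)] = -0.9646, Δλ = -2.6747 → C = 250.17°
d = R·|Δφ| / |cos C| = 6358·0.40579 / 0.33925 = 7605 km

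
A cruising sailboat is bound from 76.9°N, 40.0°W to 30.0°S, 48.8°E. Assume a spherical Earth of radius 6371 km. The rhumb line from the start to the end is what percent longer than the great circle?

Great circle: σ = 2.0747 rad → d_gc = Rσ = 13218.1 km
Rhumb: Δφ = -1.8658, Δλ = +1.5499, Δψ = -2.7137, q = Δφ/Δψ = 0.6875 → d_rh = R√(Δφ²+q²Δλ²) = 13688.8 km
Excess = (13688.8 − 13218.1) / 13218.1 = 470.7 / 13218.1 = 3.56% ≈ 3.6%

3.6%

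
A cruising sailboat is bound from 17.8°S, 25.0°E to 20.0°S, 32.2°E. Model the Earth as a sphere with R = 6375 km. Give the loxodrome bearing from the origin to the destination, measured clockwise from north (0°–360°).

Meridional parts: M(φ₁)=-0.3158, M(φ₂)=-0.3564 → ΔM = -0.0406;  Δλ = +0.1257 rad
tan C = Δλ / ΔM = -3.0960 → C = 107.90°

107.9°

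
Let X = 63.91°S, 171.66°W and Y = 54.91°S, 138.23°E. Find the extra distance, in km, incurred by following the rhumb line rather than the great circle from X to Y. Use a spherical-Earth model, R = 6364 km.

71 km

Great circle: cos σ = sin φ₁ sin φ₂ + cos φ₁ cos φ₂ cos Δλ,  σ = 0.4578 rad → d_gc = 2913.7 km
Rhumb line: Δψ = +0.3108, q = Δφ/Δψ = 0.5054, d_rh = R√(Δφ²+q²Δλ²) = 2985.1 km
Excess = 2985.1 − 2913.7 = 71.4 ≈ 71 km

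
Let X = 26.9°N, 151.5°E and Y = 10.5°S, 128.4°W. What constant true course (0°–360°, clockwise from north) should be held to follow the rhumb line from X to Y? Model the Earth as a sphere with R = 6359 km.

Δψ = ln[tan(π/4+φ₂/2)/tan(π/4+φ₁/2)] = -0.6721
Δλ = +1.3980 rad (taken the short way round)
course = atan2(Δλ, Δψ) = 115.67°

115.7°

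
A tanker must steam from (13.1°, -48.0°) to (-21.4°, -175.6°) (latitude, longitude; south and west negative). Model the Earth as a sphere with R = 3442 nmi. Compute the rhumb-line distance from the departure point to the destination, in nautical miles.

7808 nmi

Δψ = ln[tan(π/4+φ₂/2)/tan(π/4+φ₁/2)] = -0.6132;  Δφ = -0.6021 rad,  Δλ = -2.2270 rad
q = Δφ/Δψ = 0.9820
d = R·√(Δφ² + q²Δλ²) = 3442·2.26840 = 7808 nmi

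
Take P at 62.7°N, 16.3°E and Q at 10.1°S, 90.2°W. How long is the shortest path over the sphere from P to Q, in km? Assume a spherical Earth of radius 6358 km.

cos σ = sin φ₁ sin φ₂ + cos φ₁ cos φ₂ cos Δλ
      = sin(62.70°)sin(-10.10°) + cos(62.70°)cos(-10.10°)cos(-106.50°) = -0.2841
σ = 106.504° → d = Rσ = 6358·1.85884 = 11819 km

11819 km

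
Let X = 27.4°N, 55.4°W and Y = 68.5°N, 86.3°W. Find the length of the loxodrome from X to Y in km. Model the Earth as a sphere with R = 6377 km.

5042 km

Δψ = ln[tan(π/4+φ₂/2)/tan(π/4+φ₁/2)] = +1.1639;  Δφ = +0.7173 rad,  Δλ = -0.5393 rad
q = Δφ/Δψ = 0.6163
d = R·√(Δφ² + q²Δλ²) = 6377·0.79059 = 5042 km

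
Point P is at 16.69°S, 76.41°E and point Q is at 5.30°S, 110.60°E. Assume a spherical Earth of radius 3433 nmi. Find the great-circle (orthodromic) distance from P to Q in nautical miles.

cos σ = sin φ₁ sin φ₂ + cos φ₁ cos φ₂ cos Δλ
      = sin(-16.69°)sin(-5.30°) + cos(-16.69°)cos(-5.30°)cos(34.19°) = 0.8155
σ = 35.366° → d = Rσ = 3433·0.61725 = 2119 nmi

2119 nmi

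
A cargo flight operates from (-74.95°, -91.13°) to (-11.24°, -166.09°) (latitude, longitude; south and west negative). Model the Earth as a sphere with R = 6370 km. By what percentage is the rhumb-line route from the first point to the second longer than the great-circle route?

Great circle: σ = 1.3137 rad → d_gc = Rσ = 8368.0 km
Rhumb: Δφ = +1.1119, Δλ = -1.3083, Δψ = +1.8268, q = Δφ/Δψ = 0.6087 → d_rh = R√(Δφ²+q²Δλ²) = 8712.3 km
Excess = (8712.3 − 8368.0) / 8368.0 = 344.3 / 8368.0 = 4.11% ≈ 4.1%

4.1%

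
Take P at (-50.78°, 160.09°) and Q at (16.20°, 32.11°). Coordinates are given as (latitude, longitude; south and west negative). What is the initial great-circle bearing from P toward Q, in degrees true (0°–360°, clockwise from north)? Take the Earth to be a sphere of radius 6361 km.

θ = atan2( sin Δλ·cos φ₂ ,  cos φ₁ sin φ₂ − sin φ₁ cos φ₂ cos Δλ )
  = atan2(-0.7569, -0.2814) = 249.61°

249.6°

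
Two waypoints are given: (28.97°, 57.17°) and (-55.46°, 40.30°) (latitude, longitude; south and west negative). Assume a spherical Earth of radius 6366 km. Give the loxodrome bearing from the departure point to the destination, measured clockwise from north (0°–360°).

Meridional parts: M(φ₁)=+0.5287, M(φ₂)=-1.1683 → ΔM = -1.6970;  Δλ = -0.2944 rad
tan C = Δλ / ΔM = +0.1735 → C = 189.84°

189.8°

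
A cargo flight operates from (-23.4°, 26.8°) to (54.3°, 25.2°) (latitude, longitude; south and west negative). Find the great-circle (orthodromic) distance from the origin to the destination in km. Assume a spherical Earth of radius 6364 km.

Haversine: a = sin²(Δφ/2)+cos φ₁ cos φ₂ sin²(Δλ/2) = 0.39359;  σ = 2·atan2(√a,√(1−a))
σ = 77.712° → d = Rσ = 6364·1.35633 = 8632 km

8632 km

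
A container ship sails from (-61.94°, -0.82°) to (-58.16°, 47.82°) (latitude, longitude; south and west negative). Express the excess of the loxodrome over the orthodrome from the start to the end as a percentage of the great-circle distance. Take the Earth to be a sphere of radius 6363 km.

2.3%

Great circle: σ = 0.4186 rad → d_gc = Rσ = 2663.7 km
Rhumb: Δφ = +0.0660, Δλ = +0.8489, Δψ = +0.1323, q = Δφ/Δψ = 0.4986 → d_rh = R√(Δφ²+q²Δλ²) = 2725.9 km
Excess = (2725.9 − 2663.7) / 2663.7 = 62.2 / 2663.7 = 2.34% ≈ 2.3%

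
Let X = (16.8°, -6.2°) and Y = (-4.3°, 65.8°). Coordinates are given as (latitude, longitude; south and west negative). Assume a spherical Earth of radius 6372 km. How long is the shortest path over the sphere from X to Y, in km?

8245 km

cos σ = sin φ₁ sin φ₂ + cos φ₁ cos φ₂ cos Δλ
      = sin(16.80°)sin(-4.30°) + cos(16.80°)cos(-4.30°)cos(72.00°) = 0.2733
σ = 74.138° → d = Rσ = 6372·1.29395 = 8245 km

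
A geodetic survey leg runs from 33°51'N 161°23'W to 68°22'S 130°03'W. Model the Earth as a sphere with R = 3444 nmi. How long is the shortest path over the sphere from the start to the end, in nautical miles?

cos σ = sin φ₁ sin φ₂ + cos φ₁ cos φ₂ cos Δλ
      = sin(33.85°)sin(-68.37°) + cos(33.85°)cos(-68.37°)cos(31.33°) = -0.2563
σ = 104.848° → d = Rσ = 3444·1.82995 = 6302 nmi

6302 nmi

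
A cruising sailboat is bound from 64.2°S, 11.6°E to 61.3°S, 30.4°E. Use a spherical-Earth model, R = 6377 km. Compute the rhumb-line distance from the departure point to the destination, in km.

1010 km

Δψ = ln[tan(π/4+φ₂/2)/tan(π/4+φ₁/2)] = +0.1106;  Δφ = +0.0506 rad,  Δλ = +0.3281 rad
q = Δφ/Δψ = 0.4575
d = R·√(Δφ² + q²Δλ²) = 6377·0.15841 = 1010 km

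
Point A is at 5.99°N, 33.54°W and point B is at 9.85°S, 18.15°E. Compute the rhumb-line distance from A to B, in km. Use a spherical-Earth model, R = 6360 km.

5980 km

Rhumb course C = atan2(Δλ, Δψ) with Δψ = ln[tan(π/4+φ₂/2)/tan(π/4+φ₁/2)] = -0.2775, Δλ = +0.9022 → C = 107.10°
d = R·|Δφ| / |cos C| = 6360·0.27646 / 0.29400 = 5980 km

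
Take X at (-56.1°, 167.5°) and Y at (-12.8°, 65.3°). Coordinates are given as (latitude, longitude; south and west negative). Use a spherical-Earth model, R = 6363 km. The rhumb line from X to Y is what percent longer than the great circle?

5.9%

Great circle: σ = 1.5018 rad → d_gc = Rσ = 9555.9 km
Rhumb: Δφ = +0.7557, Δλ = -1.7837, Δψ = +0.9629, q = Δφ/Δψ = 0.7849 → d_rh = R√(Δφ²+q²Δλ²) = 10123.0 km
Excess = (10123.0 − 9555.9) / 9555.9 = 567.1 / 9555.9 = 5.93% ≈ 5.9%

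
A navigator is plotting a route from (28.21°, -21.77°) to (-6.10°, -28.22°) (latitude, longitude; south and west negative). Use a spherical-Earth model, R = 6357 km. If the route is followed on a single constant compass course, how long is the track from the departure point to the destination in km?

3869 km

Rhumb course C = atan2(Δλ, Δψ) with Δψ = ln[tan(π/4+φ₂/2)/tan(π/4+φ₁/2)] = -0.6202, Δλ = -0.1126 → C = 190.29°
d = R·|Δφ| / |cos C| = 6357·0.59882 / 0.98392 = 3869 km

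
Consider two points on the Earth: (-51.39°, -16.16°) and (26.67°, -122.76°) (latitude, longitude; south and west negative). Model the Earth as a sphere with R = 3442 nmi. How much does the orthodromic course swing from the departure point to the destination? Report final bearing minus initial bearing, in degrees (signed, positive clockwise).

At departure: θ₁ = atan2(sin Δλ cos φ₂, cos φ₁ sin φ₂ − sin φ₁ cos φ₂ cos Δλ) = 275.38°
At arrival: θ₂ = atan2(sin Δλ cos φ₁, −cos φ₂ sin φ₁ + sin φ₂ cos φ₁ cos Δλ) = 315.95°
Δθ = θ₂ − θ₁ = +40.6°

+40.6°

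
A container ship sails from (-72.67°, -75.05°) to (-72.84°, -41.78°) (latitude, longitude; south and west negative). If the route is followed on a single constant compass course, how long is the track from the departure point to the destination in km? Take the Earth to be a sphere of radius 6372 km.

Δψ = ln[tan(π/4+φ₂/2)/tan(π/4+φ₁/2)] = -0.0100;  Δφ = -0.0030 rad,  Δλ = +0.5807 rad
q = Δφ/Δψ = 0.2965
d = R·√(Δφ² + q²Δλ²) = 6372·0.17217 = 1097 km

1097 km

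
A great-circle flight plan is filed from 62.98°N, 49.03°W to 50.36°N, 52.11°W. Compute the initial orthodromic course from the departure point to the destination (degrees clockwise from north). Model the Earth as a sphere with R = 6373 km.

N = sin Δλ·cos φ₂ = -0.0343;  D = cos φ₁ sin φ₂ − sin φ₁ cos φ₂ cos Δλ = -0.2177
initial course = atan2(N, D) = 188.95°

188.9°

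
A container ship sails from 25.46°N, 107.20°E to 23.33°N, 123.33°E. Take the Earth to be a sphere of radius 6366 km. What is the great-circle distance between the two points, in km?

cos σ = sin φ₁ sin φ₂ + cos φ₁ cos φ₂ cos Δλ
      = sin(25.46°)sin(23.33°) + cos(25.46°)cos(23.33°)cos(16.13°) = 0.9667
σ = 14.834° → d = Rσ = 6366·0.25890 = 1648 km

1648 km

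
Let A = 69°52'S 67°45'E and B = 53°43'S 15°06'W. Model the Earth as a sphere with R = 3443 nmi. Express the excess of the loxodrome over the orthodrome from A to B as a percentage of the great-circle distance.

Great circle: σ = 0.6726 rad → d_gc = Rσ = 2315.8 nmi
Rhumb: Δφ = +0.2819, Δλ = -1.4460, Δψ = +0.6128, q = Δφ/Δψ = 0.4599 → d_rh = R√(Δφ²+q²Δλ²) = 2487.0 nmi
Excess = (2487.0 − 2315.8) / 2315.8 = 171.2 / 2315.8 = 7.39% ≈ 7.4%

7.4%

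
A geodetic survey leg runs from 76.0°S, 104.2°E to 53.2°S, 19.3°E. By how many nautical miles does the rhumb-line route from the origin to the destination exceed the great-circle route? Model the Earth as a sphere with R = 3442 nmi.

Great circle: cos σ = sin φ₁ sin φ₂ + cos φ₁ cos φ₂ cos Δλ,  σ = 0.6603 rad → d_gc = 2272.639 nmi
Rhumb line: Δψ = +0.9967, q = Δφ/Δψ = 0.3993, d_rh = R√(Δφ²+q²Δλ²) = 2454.140 nmi
Excess = 2454.140 − 2272.639 = 181.501 ≈ 182 nmi

182 nmi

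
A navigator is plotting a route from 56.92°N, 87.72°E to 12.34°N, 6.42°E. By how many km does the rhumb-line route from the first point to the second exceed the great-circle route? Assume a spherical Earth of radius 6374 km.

289 km

Great circle: cos σ = sin φ₁ sin φ₂ + cos φ₁ cos φ₂ cos Δλ,  σ = 1.3081 rad → d_gc = 8337.58 km
Rhumb line: Δψ = -0.9971, q = Δφ/Δψ = 0.7804, d_rh = R√(Δφ²+q²Δλ²) = 8626.14 km
Excess = 8626.14 − 8337.58 = 288.56 ≈ 289 km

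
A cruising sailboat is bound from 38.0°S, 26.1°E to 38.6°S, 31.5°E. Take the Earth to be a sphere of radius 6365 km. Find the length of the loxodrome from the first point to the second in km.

475 km

Δψ = ln[tan(π/4+φ₂/2)/tan(π/4+φ₁/2)] = -0.0133;  Δφ = -0.0105 rad,  Δλ = +0.0942 rad
q = Δφ/Δψ = 0.7848
d = R·√(Δφ² + q²Δλ²) = 6365·0.07470 = 475 km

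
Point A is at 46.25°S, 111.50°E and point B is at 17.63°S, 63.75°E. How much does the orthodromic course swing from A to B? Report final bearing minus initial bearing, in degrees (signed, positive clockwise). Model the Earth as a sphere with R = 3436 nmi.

+27.2°

At departure: θ₁ = atan2(sin Δλ cos φ₂, cos φ₁ sin φ₂ − sin φ₁ cos φ₂ cos Δλ) = 289.76°
At arrival: θ₂ = atan2(sin Δλ cos φ₁, −cos φ₂ sin φ₁ + sin φ₂ cos φ₁ cos Δλ) = 316.93°
Δθ = θ₂ − θ₁ = +27.2°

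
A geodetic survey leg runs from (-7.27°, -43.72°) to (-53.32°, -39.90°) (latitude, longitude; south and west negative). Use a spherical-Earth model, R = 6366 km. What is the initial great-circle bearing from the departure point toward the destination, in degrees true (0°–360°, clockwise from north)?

176.8°

N = sin Δλ·cos φ₂ = +0.0398;  D = cos φ₁ sin φ₂ − sin φ₁ cos φ₂ cos Δλ = -0.7201
initial course = atan2(N, D) = 176.84°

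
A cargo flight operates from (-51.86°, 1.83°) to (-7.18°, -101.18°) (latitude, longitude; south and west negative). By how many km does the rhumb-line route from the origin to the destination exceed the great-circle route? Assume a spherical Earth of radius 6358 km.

Great circle: cos σ = sin φ₁ sin φ₂ + cos φ₁ cos φ₂ cos Δλ,  σ = 1.6104 rad → d_gc = 10239.21 km
Rhumb line: Δψ = +0.9366, q = Δφ/Δψ = 0.8326, d_rh = R√(Δφ²+q²Δλ²) = 10731.72 km
Excess = 10731.72 − 10239.21 = 492.51 ≈ 493 km

493 km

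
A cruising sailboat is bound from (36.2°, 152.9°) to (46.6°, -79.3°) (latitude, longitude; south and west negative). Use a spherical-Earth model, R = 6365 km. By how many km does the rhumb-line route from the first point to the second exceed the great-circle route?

1246 km

Great circle: cos σ = sin φ₁ sin φ₂ + cos φ₁ cos φ₂ cos Δλ,  σ = 1.4814 rad → d_gc = 9429.0 km
Rhumb line: Δψ = +0.2428, q = Δφ/Δψ = 0.7475, d_rh = R√(Δφ²+q²Δλ²) = 10674.8 km
Excess = 10674.8 − 9429.0 = 1245.8 ≈ 1246 km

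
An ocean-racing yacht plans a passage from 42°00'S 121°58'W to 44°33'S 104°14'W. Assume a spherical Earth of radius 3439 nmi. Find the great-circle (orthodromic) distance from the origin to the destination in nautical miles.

788 nmi

Haversine: a = sin²(Δφ/2)+cos φ₁ cos φ₂ sin²(Δλ/2) = 0.01308;  σ = 2·atan2(√a,√(1−a))
σ = 13.133° → d = Rσ = 3439·0.22921 = 788 nmi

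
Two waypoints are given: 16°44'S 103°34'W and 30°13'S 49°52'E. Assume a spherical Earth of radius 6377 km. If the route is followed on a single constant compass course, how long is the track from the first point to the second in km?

15686 km

Rhumb course C = atan2(Δλ, Δψ) with Δψ = ln[tan(π/4+φ₂/2)/tan(π/4+φ₁/2)] = -0.2574, Δλ = +2.6779 → C = 95.49°
d = R·|Δφ| / |cos C| = 6377·0.23533 / 0.09567 = 15686 km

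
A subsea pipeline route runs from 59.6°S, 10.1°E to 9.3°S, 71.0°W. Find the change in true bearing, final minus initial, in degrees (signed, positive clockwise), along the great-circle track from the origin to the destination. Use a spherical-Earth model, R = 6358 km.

Initial bearing θ₁ = atan2(sin Δλ cos φ₂, cos φ₁ sin φ₂ − sin φ₁ cos φ₂ cos Δλ) = 272.93°
Final bearing θ₂ = (initial bearing from the destination back to the start) + 180° = 329.20°
Δθ = θ₂ − θ₁ = +56.3°

+56.3°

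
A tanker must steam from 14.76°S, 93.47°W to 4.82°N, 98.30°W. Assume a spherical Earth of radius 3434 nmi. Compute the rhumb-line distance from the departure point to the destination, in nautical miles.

Rhumb course C = atan2(Δλ, Δψ) with Δψ = ln[tan(π/4+φ₂/2)/tan(π/4+φ₁/2)] = +0.3447, Δλ = -0.0843 → C = 346.26°
d = R·|Δφ| / |cos C| = 3434·0.34174 / 0.97138 = 1208 nmi

1208 nmi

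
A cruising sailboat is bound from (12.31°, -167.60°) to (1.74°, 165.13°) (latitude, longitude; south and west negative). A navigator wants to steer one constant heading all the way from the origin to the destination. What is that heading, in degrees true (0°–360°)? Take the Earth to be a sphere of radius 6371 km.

Meridional parts: M(φ₁)=+0.2165, M(φ₂)=+0.0304 → ΔM = -0.1861;  Δλ = -0.4760 rad
tan C = Δλ / ΔM = +2.5568 → C = 248.64°

248.6°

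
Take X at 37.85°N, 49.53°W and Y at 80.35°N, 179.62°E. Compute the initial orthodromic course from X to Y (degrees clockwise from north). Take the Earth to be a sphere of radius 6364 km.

351.5°

N = sin Δλ·cos φ₂ = -0.1268;  D = cos φ₁ sin φ₂ − sin φ₁ cos φ₂ cos Δλ = +0.8457
initial course = atan2(N, D) = 351.47°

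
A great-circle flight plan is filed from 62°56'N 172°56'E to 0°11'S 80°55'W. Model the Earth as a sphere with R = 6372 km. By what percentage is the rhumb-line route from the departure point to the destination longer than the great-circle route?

Great circle: σ = 1.7006 rad → d_gc = Rσ = 10836.1 km
Rhumb: Δφ = -1.1016, Δλ = +1.8527, Δψ = -1.4274, q = Δφ/Δψ = 0.7717 → d_rh = R√(Δφ²+q²Δλ²) = 11500.9 km
Excess = (11500.9 − 10836.1) / 10836.1 = 664.8 / 10836.1 = 6.14% ≈ 6.1%

6.1%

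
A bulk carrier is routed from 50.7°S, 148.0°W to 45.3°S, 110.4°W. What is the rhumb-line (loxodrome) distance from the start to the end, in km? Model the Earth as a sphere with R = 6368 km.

2856 km

Rhumb course C = atan2(Δλ, Δψ) with Δψ = ln[tan(π/4+φ₂/2)/tan(π/4+φ₁/2)] = +0.1410, Δλ = +0.6562 → C = 77.87°
d = R·|Δφ| / |cos C| = 6368·0.09425 / 0.21011 = 2856 km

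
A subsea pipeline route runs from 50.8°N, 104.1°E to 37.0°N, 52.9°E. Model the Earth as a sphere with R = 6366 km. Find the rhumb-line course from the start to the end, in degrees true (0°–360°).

Meridional parts: M(φ₁)=+1.0326, M(φ₂)=+0.6960 → ΔM = -0.3366;  Δλ = -0.8936 rad
tan C = Δλ / ΔM = +2.6548 → C = 249.36°

249.4°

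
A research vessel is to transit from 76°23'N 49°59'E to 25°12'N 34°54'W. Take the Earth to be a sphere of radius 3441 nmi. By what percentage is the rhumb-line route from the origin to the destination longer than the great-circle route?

6.3%

Great circle: σ = 1.1232 rad → d_gc = Rσ = 3864.9 nmi
Rhumb: Δφ = -0.8933, Δλ = -1.4815, Δψ = -1.6706, q = Δφ/Δψ = 0.5347 → d_rh = R√(Δφ²+q²Δλ²) = 4108.5 nmi
Excess = (4108.5 − 3864.9) / 3864.9 = 243.6 / 3864.9 = 6.30% ≈ 6.3%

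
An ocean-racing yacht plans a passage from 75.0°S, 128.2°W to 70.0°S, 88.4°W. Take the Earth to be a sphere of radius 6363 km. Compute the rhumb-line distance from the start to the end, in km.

1432 km

Δψ = ln[tan(π/4+φ₂/2)/tan(π/4+φ₁/2)] = +0.2922;  Δφ = +0.0873 rad,  Δλ = +0.6946 rad
q = Δφ/Δψ = 0.2987
d = R·√(Δφ² + q²Δλ²) = 6363·0.22508 = 1432 km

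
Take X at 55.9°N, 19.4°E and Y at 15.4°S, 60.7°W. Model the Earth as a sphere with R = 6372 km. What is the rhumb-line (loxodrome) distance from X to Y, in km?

Rhumb course C = atan2(Δλ, Δψ) with Δψ = ln[tan(π/4+φ₂/2)/tan(π/4+φ₁/2)] = -1.4540, Δλ = -1.3980 → C = 223.88°
d = R·|Δφ| / |cos C| = 6372·1.24442 / 0.72085 = 11000 km

11000 km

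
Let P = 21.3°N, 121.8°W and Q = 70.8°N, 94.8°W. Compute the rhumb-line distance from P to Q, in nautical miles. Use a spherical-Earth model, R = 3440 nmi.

Rhumb course C = atan2(Δλ, Δψ) with Δψ = ln[tan(π/4+φ₂/2)/tan(π/4+φ₁/2)] = +1.3964, Δλ = +0.4712 → C = 18.65°
d = R·|Δφ| / |cos C| = 3440·0.86394 / 0.94750 = 3137 nmi

3137 nmi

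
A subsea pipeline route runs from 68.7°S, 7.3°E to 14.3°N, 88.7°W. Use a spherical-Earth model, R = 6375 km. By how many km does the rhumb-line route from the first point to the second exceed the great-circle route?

Great circle: cos σ = sin φ₁ sin φ₂ + cos φ₁ cos φ₂ cos Δλ,  σ = 1.8410 rad → d_gc = 11736.3 km
Rhumb line: Δψ = +1.9233, q = Δφ/Δψ = 0.7532, d_rh = R√(Δφ²+q²Δλ²) = 12247.9 km
Excess = 12247.9 − 11736.3 = 511.6 ≈ 512 km

512 km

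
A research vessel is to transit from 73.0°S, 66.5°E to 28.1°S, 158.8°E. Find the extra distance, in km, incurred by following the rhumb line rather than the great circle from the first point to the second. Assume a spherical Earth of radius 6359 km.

Great circle: cos σ = sin φ₁ sin φ₂ + cos φ₁ cos φ₂ cos Δλ,  σ = 1.1151 rad → d_gc = 7091.0 km
Rhumb line: Δψ = +1.3894, q = Δφ/Δψ = 0.5640, d_rh = R√(Δφ²+q²Δλ²) = 7629.9 km
Excess = 7629.9 − 7091.0 = 538.9 ≈ 539 km

539 km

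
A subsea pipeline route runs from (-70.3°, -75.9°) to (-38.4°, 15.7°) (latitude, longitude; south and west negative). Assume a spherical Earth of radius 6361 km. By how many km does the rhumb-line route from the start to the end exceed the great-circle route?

490 km

Great circle: cos σ = sin φ₁ sin φ₂ + cos φ₁ cos φ₂ cos Δλ,  σ = 0.9552 rad → d_gc = 6076.3 km
Rhumb line: Δψ = +1.0240, q = Δφ/Δψ = 0.5437, d_rh = R√(Δφ²+q²Δλ²) = 6566.4 km
Excess = 6566.4 − 6076.3 = 490.1 ≈ 490 km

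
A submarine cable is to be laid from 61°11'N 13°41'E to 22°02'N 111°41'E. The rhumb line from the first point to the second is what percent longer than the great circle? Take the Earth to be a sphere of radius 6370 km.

6.9%

Great circle: σ = 1.3010 rad → d_gc = Rσ = 8287.6 km
Rhumb: Δφ = -0.6833, Δλ = +1.7104, Δψ = -0.9646, q = Δφ/Δψ = 0.7084 → d_rh = R√(Δφ²+q²Δλ²) = 8860.6 km
Excess = (8860.6 − 8287.6) / 8287.6 = 573.0 / 8287.6 = 6.91% ≈ 6.9%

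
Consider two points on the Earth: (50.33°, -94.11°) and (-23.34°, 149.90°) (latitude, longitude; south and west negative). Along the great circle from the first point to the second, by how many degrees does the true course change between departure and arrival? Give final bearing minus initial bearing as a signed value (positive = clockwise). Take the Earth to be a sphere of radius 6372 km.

-50.0°

At departure: θ₁ = atan2(sin Δλ cos φ₂, cos φ₁ sin φ₂ − sin φ₁ cos φ₂ cos Δλ) = 273.94°
At arrival: θ₂ = atan2(sin Δλ cos φ₁, −cos φ₂ sin φ₁ + sin φ₂ cos φ₁ cos Δλ) = 223.92°
Δθ = θ₂ − θ₁ = -50.0°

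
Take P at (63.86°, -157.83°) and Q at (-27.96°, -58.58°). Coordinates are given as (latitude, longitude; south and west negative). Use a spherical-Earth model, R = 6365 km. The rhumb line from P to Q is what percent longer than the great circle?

Great circle: σ = 2.0754 rad → d_gc = Rσ = 13209.9 km
Rhumb: Δφ = -1.6026, Δλ = +1.7322, Δψ = -1.9690, q = Δφ/Δψ = 0.8139 → d_rh = R√(Δφ²+q²Δλ²) = 13586.0 km
Excess = (13586.0 − 13209.9) / 13209.9 = 376.1 / 13209.9 = 2.847% ≈ 2.8%

2.8%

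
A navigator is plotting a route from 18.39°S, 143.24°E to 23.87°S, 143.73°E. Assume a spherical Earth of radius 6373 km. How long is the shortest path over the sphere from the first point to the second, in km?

Haversine: a = sin²(Δφ/2)+cos φ₁ cos φ₂ sin²(Δλ/2) = 0.00230;  σ = 2·atan2(√a,√(1−a))
σ = 5.499° → d = Rσ = 6373·0.09598 = 612 km

612 km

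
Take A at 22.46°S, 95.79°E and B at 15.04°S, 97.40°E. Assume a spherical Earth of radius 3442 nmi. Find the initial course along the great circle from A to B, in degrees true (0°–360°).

11.9°

N = sin Δλ·cos φ₂ = +0.0271;  D = cos φ₁ sin φ₂ − sin φ₁ cos φ₂ cos Δλ = +0.1290
initial course = atan2(N, D) = 11.88°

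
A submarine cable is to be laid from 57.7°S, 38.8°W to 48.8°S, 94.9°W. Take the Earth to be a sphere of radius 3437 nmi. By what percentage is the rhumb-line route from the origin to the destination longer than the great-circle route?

Great circle: σ = 0.5876 rad → d_gc = Rσ = 2019.4 nmi
Rhumb: Δφ = +0.1553, Δλ = -0.9791, Δψ = +0.2608, q = Δφ/Δψ = 0.5956 → d_rh = R√(Δφ²+q²Δλ²) = 2074.1 nmi
Excess = (2074.1 − 2019.4) / 2019.4 = 54.7 / 2019.4 = 2.71% ≈ 2.7%

2.7%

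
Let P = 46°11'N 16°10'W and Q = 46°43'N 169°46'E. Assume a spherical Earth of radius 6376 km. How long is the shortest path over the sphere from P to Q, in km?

9676 km

Haversine: a = sin²(Δφ/2)+cos φ₁ cos φ₂ sin²(Δλ/2) = 0.47343;  σ = 2·atan2(√a,√(1−a))
σ = 86.954° → d = Rσ = 6376·1.51764 = 9676 km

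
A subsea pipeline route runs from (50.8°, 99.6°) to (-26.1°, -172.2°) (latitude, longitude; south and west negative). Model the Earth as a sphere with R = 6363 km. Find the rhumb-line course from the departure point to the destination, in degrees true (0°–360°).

Meridional parts: M(φ₁)=+1.0326, M(φ₂)=-0.4722 → ΔM = -1.5047;  Δλ = +1.5394 rad
tan C = Δλ / ΔM = -1.0230 → C = 134.35°

134.3°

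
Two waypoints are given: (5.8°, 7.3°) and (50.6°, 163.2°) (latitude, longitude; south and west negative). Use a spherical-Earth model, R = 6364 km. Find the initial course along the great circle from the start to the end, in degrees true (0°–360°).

17.4°

N = sin Δλ·cos φ₂ = +0.2592;  D = cos φ₁ sin φ₂ − sin φ₁ cos φ₂ cos Δλ = +0.8273
initial course = atan2(N, D) = 17.39°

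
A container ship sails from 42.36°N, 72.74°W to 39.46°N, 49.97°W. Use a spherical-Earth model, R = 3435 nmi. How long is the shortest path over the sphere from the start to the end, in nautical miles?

Haversine: a = sin²(Δφ/2)+cos φ₁ cos φ₂ sin²(Δλ/2) = 0.02287;  σ = 2·atan2(√a,√(1−a))
σ = 17.397° → d = Rσ = 3435·0.30363 = 1043 nmi

1043 nmi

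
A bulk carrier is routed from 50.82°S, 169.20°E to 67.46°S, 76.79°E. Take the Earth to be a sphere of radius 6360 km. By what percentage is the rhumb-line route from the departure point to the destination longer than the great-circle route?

9.0%

Great circle: σ = 0.7873 rad → d_gc = Rσ = 5007.2 km
Rhumb: Δφ = -0.2904, Δλ = -1.6129, Δψ = -0.5799, q = Δφ/Δψ = 0.5008 → d_rh = R√(Δφ²+q²Δλ²) = 5459.0 km
Excess = (5459.0 − 5007.2) / 5007.2 = 451.8 / 5007.2 = 9.02% ≈ 9.0%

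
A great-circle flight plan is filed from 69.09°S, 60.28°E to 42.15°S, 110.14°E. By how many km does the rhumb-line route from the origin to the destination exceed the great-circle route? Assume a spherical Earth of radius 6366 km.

93 km

Great circle: cos σ = sin φ₁ sin φ₂ + cos φ₁ cos φ₂ cos Δλ,  σ = 0.6477 rad → d_gc = 4123.4 km
Rhumb line: Δψ = +0.8773, q = Δφ/Δψ = 0.5360, d_rh = R√(Δφ²+q²Δλ²) = 4216.1 km
Excess = 4216.1 − 4123.4 = 92.7 ≈ 93 km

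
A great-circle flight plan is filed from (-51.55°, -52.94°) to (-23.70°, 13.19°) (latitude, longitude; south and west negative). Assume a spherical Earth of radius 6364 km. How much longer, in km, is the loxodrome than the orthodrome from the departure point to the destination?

149 km

Great circle: cos σ = sin φ₁ sin φ₂ + cos φ₁ cos φ₂ cos Δλ,  σ = 0.9942 rad → d_gc = 6326.9 km
Rhumb line: Δψ = +0.6275, q = Δφ/Δψ = 0.7746, d_rh = R√(Δφ²+q²Δλ²) = 6476.3 km
Excess = 6476.3 − 6326.9 = 149.4 ≈ 149 km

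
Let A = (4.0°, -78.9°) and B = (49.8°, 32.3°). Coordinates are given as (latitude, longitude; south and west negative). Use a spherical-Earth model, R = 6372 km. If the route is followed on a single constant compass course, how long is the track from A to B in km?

Rhumb course C = atan2(Δλ, Δψ) with Δψ = ln[tan(π/4+φ₂/2)/tan(π/4+φ₁/2)] = +0.9354, Δλ = +1.9408 → C = 64.27°
d = R·|Δφ| / |cos C| = 6372·0.79936 / 0.43417 = 11732 km

11732 km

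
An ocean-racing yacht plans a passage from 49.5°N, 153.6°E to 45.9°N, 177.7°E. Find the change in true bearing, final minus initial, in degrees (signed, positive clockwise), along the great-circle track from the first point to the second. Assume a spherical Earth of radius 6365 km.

+18.0°

At departure: θ₁ = atan2(sin Δλ cos φ₂, cos φ₁ sin φ₂ − sin φ₁ cos φ₂ cos Δλ) = 93.36°
At arrival: θ₂ = atan2(sin Δλ cos φ₁, −cos φ₂ sin φ₁ + sin φ₂ cos φ₁ cos Δλ) = 111.31°
Δθ = θ₂ − θ₁ = +18.0°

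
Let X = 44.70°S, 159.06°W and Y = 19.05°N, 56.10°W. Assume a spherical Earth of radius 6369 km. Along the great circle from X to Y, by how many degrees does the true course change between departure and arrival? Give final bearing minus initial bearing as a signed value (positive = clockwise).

At departure: θ₁ = atan2(sin Δλ cos φ₂, cos φ₁ sin φ₂ − sin φ₁ cos φ₂ cos Δλ) = 84.86°
At arrival: θ₂ = atan2(sin Δλ cos φ₁, −cos φ₂ sin φ₁ + sin φ₂ cos φ₁ cos Δλ) = 48.50°
Δθ = θ₂ − θ₁ = -36.4°

-36.4°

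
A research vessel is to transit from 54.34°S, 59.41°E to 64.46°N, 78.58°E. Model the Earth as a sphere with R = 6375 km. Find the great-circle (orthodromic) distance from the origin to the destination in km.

Haversine: a = sin²(Δφ/2)+cos φ₁ cos φ₂ sin²(Δλ/2) = 0.74785;  σ = 2·atan2(√a,√(1−a))
σ = 119.715° → d = Rσ = 6375·2.08943 = 13320 km

13320 km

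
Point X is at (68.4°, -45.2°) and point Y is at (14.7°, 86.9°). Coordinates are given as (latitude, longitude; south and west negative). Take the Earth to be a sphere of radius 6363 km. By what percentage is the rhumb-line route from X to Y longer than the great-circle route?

Great circle: σ = 1.5736 rad → d_gc = Rσ = 10012.7 km
Rhumb: Δφ = -0.9372, Δλ = +2.3056, Δψ = -1.3973, q = Δφ/Δψ = 0.6707 → d_rh = R√(Δφ²+q²Δλ²) = 11506.2 km
Excess = (11506.2 − 10012.7) / 10012.7 = 1493.5 / 10012.7 = 14.92% ≈ 14.9%

14.9%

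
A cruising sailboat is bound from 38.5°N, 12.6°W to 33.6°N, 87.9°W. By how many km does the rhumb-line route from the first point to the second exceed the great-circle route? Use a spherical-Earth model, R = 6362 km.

Great circle: cos σ = sin φ₁ sin φ₂ + cos φ₁ cos φ₂ cos Δλ,  σ = 1.0357 rad → d_gc = 6589.3 km
Rhumb line: Δψ = -0.1058, q = Δφ/Δψ = 0.8080, d_rh = R√(Δφ²+q²Δλ²) = 6777.6 km
Excess = 6777.6 − 6589.3 = 188.3 ≈ 188 km

188 km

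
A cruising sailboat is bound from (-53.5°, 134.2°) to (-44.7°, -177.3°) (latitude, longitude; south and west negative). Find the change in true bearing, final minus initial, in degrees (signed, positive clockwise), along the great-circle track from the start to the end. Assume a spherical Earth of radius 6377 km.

-37.7°

At departure: θ₁ = atan2(sin Δλ cos φ₂, cos φ₁ sin φ₂ − sin φ₁ cos φ₂ cos Δλ) = 94.27°
At arrival: θ₂ = atan2(sin Δλ cos φ₁, −cos φ₂ sin φ₁ + sin φ₂ cos φ₁ cos Δλ) = 56.56°
Δθ = θ₂ − θ₁ = -37.7°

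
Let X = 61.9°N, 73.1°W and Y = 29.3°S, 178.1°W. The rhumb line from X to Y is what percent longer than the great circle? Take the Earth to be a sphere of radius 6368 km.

2.9%

Great circle: σ = 2.1389 rad → d_gc = Rσ = 13620.3 km
Rhumb: Δφ = -1.5917, Δλ = -1.8326, Δψ = -1.9205, q = Δφ/Δψ = 0.8288 → d_rh = R√(Δφ²+q²Δλ²) = 14010.5 km
Excess = (14010.5 − 13620.3) / 13620.3 = 390.2 / 13620.3 = 2.86% ≈ 2.9%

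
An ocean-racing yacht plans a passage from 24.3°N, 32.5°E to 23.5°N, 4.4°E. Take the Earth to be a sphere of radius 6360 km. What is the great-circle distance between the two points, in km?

2848 km

cos σ = sin φ₁ sin φ₂ + cos φ₁ cos φ₂ cos Δλ
      = sin(24.30°)sin(23.50°) + cos(24.30°)cos(23.50°)cos(-28.10°) = 0.9014
σ = 25.660° → d = Rσ = 6360·0.44784 = 2848 km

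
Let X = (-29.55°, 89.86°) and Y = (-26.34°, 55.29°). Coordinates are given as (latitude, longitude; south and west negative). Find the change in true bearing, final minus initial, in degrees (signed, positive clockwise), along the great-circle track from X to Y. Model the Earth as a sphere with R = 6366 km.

Initial bearing θ₁ = atan2(sin Δλ cos φ₂, cos φ₁ sin φ₂ − sin φ₁ cos φ₂ cos Δλ) = 267.52°
Final bearing θ₂ = (initial bearing from the destination back to the start) + 180° = 284.12°
Δθ = θ₂ − θ₁ = +16.6°

+16.6°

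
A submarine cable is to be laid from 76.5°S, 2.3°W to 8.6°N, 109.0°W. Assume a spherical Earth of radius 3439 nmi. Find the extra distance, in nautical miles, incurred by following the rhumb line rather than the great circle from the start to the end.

454 nmi

Great circle: cos σ = sin φ₁ sin φ₂ + cos φ₁ cos φ₂ cos Δλ,  σ = 1.7841 rad → d_gc = 6135.7 nmi
Rhumb line: Δψ = +2.2847, q = Δφ/Δψ = 0.6501, d_rh = R√(Δφ²+q²Δλ²) = 6589.7 nmi
Excess = 6589.7 − 6135.7 = 454.0 ≈ 454 nmi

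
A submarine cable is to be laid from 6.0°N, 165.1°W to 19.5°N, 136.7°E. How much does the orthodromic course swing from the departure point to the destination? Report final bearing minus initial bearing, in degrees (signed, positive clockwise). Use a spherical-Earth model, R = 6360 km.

At departure: θ₁ = atan2(sin Δλ cos φ₂, cos φ₁ sin φ₂ − sin φ₁ cos φ₂ cos Δλ) = 289.27°
At arrival: θ₂ = atan2(sin Δλ cos φ₁, −cos φ₂ sin φ₁ + sin φ₂ cos φ₁ cos Δλ) = 275.17°
Δθ = θ₂ − θ₁ = -14.1°

-14.1°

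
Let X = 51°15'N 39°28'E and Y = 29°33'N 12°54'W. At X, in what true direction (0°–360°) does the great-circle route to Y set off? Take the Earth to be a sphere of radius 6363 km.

N = sin Δλ·cos φ₂ = -0.6889;  D = cos φ₁ sin φ₂ − sin φ₁ cos φ₂ cos Δλ = -0.1056
initial course = atan2(N, D) = 261.29°

261.3°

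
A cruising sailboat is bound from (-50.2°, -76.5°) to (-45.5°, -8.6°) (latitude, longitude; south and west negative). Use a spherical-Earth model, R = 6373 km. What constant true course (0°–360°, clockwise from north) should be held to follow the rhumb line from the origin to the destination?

Meridional parts: M(φ₁)=-1.0161, M(φ₂)=-0.8938 → ΔM = +0.1224;  Δλ = +1.1851 rad
tan C = Δλ / ΔM = +9.6855 → C = 84.11°

84.1°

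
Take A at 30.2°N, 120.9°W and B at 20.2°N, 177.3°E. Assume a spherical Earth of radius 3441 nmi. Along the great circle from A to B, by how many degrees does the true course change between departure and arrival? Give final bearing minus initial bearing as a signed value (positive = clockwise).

-28.7°

Initial bearing θ₁ = atan2(sin Δλ cos φ₂, cos φ₁ sin φ₂ − sin φ₁ cos φ₂ cos Δλ) = 275.21°
Final bearing θ₂ = (initial bearing from the destination back to the start) + 180° = 246.51°
Δθ = θ₂ − θ₁ = -28.7°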